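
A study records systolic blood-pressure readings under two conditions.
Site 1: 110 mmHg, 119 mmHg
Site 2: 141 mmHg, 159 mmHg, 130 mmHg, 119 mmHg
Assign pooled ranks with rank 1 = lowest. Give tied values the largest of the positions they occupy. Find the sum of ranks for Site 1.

4

Sorted (ascending): 110, 119, 119, 130, 141, 159
The 2 values of 119 occupy positions 2–3 → each gets rank 3.
Site 1 values → pooled ranks: 110→1, 119→3
Rank sum = 1 + 3 = 4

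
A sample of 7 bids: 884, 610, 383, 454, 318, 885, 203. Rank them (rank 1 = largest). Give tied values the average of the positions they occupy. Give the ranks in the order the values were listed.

Sorted (descending): 885, 884, 610, 454, 383, 318, 203
No ties — each value takes its position as its rank.

2, 3, 5, 4, 6, 1, 7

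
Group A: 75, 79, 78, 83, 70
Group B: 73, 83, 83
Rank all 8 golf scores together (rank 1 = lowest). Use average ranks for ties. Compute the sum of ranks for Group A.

Sorted (ascending): 70, 73, 75, 78, 79, 83, 83, 83
The 3 values of 83 occupy positions 6–8 → average rank 7.
Group A values → pooled ranks: 75→3, 79→5, 78→4, 83→7, 70→1
Rank sum = 3 + 5 + 4 + 7 + 1 = 20

20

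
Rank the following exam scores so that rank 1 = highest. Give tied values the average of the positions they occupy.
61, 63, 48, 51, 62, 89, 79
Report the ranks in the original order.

5, 3, 7, 6, 4, 1, 2

Sorted (descending): 89, 79, 63, 62, 61, 51, 48
No ties — each value takes its position as its rank.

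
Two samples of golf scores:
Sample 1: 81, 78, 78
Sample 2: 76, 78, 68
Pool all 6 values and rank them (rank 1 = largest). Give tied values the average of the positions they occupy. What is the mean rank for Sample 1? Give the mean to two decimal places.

Sorted (descending): 81, 78, 78, 78, 76, 68
The 3 values of 78 occupy positions 2–4 → average rank 3.
Sample 1 values → pooled ranks: 81→1, 78→3, 78→3
Mean rank = (1 + 3 + 3) / 3 = 2.33

2.33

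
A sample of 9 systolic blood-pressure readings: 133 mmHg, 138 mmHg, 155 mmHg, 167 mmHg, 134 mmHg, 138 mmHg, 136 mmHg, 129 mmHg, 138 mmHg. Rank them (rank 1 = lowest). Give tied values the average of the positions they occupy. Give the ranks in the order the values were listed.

Sorted (ascending): 129, 133, 134, 136, 138, 138, 138, 155, 167
The 3 values of 138 occupy positions 5–7 → average rank 6.

2, 6, 8, 9, 3, 6, 4, 1, 6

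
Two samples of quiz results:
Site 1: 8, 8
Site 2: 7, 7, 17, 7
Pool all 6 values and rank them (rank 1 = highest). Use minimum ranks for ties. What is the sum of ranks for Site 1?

4

Sorted (descending): 17, 8, 8, 7, 7, 7
The 2 values of 8 occupy positions 2–3 → each gets rank 2.
The 3 values of 7 occupy positions 4–6 → each gets rank 4.
Site 1 values → pooled ranks: 8→2, 8→2
Rank sum = 2 + 2 = 4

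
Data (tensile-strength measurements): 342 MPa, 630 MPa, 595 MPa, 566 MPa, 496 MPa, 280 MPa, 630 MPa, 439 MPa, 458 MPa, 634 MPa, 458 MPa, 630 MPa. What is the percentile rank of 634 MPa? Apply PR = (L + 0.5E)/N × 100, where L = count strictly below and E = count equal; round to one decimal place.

95.8

N = 12.
Strictly below 634: 11. Equal to 634: 1.
PR = (11 + 0.5·1)/12 × 100 = 95.8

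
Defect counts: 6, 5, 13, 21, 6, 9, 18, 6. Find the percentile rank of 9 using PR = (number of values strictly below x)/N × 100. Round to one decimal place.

50.0

N = 8.
Strictly below 9: 4. Equal to 9: 1.
PR = 4/8 × 100 = 50.0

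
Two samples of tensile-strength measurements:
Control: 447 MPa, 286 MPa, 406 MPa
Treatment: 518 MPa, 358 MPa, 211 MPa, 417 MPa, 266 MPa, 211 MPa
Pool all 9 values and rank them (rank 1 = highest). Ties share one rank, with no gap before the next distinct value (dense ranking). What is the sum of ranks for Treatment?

32

Sorted (descending): 518, 447, 417, 406, 358, 286, 266, 211, 211
The 2 values of 211 share dense rank 8.
Remaining distinct values take the next consecutive integers.
Treatment values → pooled ranks: 518→1, 358→5, 211→8, 417→3, 266→7, 211→8
Rank sum = 1 + 5 + 8 + 3 + 7 + 8 = 32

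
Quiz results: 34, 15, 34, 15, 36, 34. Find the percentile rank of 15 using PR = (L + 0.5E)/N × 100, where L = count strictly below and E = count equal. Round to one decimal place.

16.7

N = 6.
Strictly below 15: 0. Equal to 15: 2.
PR = (0 + 0.5·2)/6 × 100 = 16.7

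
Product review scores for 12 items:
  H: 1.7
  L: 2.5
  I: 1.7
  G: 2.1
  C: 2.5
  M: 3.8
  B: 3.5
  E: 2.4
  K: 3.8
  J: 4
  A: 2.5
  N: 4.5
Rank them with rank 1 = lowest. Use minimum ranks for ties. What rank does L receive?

5

Sorted (ascending): 1.7, 1.7, 2.1, 2.4, 2.5, 2.5, 2.5, 3.5, 3.8, 3.8, 4, 4.5
The 2 values of 1.7 occupy positions 1–2 → each gets rank 1.
The 3 values of 2.5 occupy positions 5–7 → each gets rank 5.
The 2 values of 3.8 occupy positions 9–10 → each gets rank 9.
L has value 2.5 → rank 5.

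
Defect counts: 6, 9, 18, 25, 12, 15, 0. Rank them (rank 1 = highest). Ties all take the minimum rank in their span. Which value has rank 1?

Sorted (descending): 25, 18, 15, 12, 9, 6, 0
No ties — each value takes its position as its rank.
Rank 1 → value 25.

25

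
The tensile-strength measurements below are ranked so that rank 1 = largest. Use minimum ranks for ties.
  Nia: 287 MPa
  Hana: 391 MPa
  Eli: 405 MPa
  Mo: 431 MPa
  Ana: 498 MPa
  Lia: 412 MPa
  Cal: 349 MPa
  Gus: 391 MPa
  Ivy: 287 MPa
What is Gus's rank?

Sorted (descending): 498, 431, 412, 405, 391, 391, 349, 287, 287
The 2 values of 391 occupy positions 5–6 → each gets rank 5.
The 2 values of 287 occupy positions 8–9 → each gets rank 8.
Gus has value 391 MPa → rank 5.

5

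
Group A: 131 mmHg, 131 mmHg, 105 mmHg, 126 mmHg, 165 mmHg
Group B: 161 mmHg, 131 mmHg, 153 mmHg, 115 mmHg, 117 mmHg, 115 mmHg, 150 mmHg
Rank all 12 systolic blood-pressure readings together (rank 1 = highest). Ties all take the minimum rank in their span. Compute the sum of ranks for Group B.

Sorted (descending): 165, 161, 153, 150, 131, 131, 131, 126, 117, 115, 115, 105
The 3 values of 131 occupy positions 5–7 → each gets rank 5.
The 2 values of 115 occupy positions 10–11 → each gets rank 10.
Group B values → pooled ranks: 161→2, 131→5, 153→3, 115→10, 117→9, 115→10, 150→4
Rank sum = 2 + 5 + 3 + 10 + 9 + 10 + 4 = 43

43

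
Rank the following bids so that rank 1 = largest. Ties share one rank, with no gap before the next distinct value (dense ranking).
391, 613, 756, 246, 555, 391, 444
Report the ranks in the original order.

5, 2, 1, 6, 3, 5, 4

Sorted (descending): 756, 613, 555, 444, 391, 391, 246
The 2 values of 391 share dense rank 5.
Remaining distinct values take the next consecutive integers.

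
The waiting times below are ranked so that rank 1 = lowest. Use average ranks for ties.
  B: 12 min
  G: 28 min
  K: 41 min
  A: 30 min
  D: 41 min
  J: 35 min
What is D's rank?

Sorted (ascending): 12, 28, 30, 35, 41, 41
The 2 values of 41 occupy positions 5–6 → average rank (5+6)/2 = 5.5.
D has value 41 min → rank 5.5.

5.5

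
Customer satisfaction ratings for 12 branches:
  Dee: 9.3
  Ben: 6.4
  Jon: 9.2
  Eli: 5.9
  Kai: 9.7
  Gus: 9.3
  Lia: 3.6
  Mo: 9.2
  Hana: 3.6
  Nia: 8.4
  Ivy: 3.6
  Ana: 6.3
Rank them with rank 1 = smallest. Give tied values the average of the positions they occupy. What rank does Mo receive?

8.5

Sorted (ascending): 3.6, 3.6, 3.6, 5.9, 6.3, 6.4, 8.4, 9.2, 9.2, 9.3, 9.3, 9.7
The 3 values of 3.6 occupy positions 1–3 → average rank 2.
The 2 values of 9.2 occupy positions 8–9 → average rank (8+9)/2 = 8.5.
The 2 values of 9.3 occupy positions 10–11 → average rank (10+11)/2 = 10.5.
Mo has value 9.2 → rank 8.5.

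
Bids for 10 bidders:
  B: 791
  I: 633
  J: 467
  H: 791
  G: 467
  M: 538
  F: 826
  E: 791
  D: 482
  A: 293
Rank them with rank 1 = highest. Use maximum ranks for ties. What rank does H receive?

Sorted (descending): 826, 791, 791, 791, 633, 538, 482, 467, 467, 293
The 3 values of 791 occupy positions 2–4 → each gets rank 4.
The 2 values of 467 occupy positions 8–9 → each gets rank 9.
H has value 791 → rank 4.

4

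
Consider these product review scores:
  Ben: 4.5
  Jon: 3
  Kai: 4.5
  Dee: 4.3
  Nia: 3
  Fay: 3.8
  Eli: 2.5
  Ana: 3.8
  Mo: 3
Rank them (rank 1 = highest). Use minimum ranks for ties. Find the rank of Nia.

6

Sorted (descending): 4.5, 4.5, 4.3, 3.8, 3.8, 3, 3, 3, 2.5
The 2 values of 4.5 occupy positions 1–2 → each gets rank 1.
The 2 values of 3.8 occupy positions 4–5 → each gets rank 4.
The 3 values of 3 occupy positions 6–8 → each gets rank 6.
Nia has value 3 → rank 6.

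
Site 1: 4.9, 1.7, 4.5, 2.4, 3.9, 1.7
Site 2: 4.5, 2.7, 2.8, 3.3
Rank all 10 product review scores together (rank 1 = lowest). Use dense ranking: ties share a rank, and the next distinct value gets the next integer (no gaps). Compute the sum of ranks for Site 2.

Sorted (ascending): 1.7, 1.7, 2.4, 2.7, 2.8, 3.3, 3.9, 4.5, 4.5, 4.9
The 2 values of 1.7 share dense rank 1.
The 2 values of 4.5 share dense rank 7.
Remaining distinct values take the next consecutive integers.
Site 2 values → pooled ranks: 4.5→7, 2.7→3, 2.8→4, 3.3→5
Rank sum = 7 + 3 + 4 + 5 = 19

19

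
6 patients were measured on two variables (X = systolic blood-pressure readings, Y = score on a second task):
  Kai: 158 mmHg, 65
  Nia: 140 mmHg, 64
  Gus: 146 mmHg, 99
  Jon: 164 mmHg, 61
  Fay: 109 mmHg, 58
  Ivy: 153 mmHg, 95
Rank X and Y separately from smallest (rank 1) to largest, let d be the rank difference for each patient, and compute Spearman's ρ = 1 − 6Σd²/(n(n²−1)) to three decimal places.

Ranks of variable 1: 5, 2, 3, 6, 1, 4
Ranks of variable 2: 4, 3, 6, 2, 1, 5
d = r₁ − r₂: 1, -1, -3, 4, 0, -1
d²: 1, 1, 9, 16, 0, 1; Σd² = 28
ρ = 1 − 6·28/(6·35) = 1 − 168/210 = 0.200

0.200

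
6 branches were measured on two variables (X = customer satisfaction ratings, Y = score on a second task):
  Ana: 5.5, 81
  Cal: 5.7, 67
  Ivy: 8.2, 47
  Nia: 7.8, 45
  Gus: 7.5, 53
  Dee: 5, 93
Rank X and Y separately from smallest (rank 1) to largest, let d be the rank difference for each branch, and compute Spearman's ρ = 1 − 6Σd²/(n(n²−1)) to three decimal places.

-0.943

Ranks of variable 1: 2, 3, 6, 5, 4, 1
Ranks of variable 2: 5, 4, 2, 1, 3, 6
d = r₁ − r₂: -3, -1, 4, 4, 1, -5
d²: 9, 1, 16, 16, 1, 25; Σd² = 68
ρ = 1 − 6·68/(6·35) = 1 − 408/210 = -0.943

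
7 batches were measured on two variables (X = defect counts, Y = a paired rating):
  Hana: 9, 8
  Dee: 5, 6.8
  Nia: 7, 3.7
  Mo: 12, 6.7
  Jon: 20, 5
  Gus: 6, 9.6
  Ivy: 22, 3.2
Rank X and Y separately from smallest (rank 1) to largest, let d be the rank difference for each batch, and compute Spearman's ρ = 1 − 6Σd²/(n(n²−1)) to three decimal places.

-0.643

Ranks of variable 1: 4, 1, 3, 5, 6, 2, 7
Ranks of variable 2: 6, 5, 2, 4, 3, 7, 1
d = r₁ − r₂: -2, -4, 1, 1, 3, -5, 6
d²: 4, 16, 1, 1, 9, 25, 36; Σd² = 92
ρ = 1 − 6·92/(7·48) = 1 − 552/336 = -0.643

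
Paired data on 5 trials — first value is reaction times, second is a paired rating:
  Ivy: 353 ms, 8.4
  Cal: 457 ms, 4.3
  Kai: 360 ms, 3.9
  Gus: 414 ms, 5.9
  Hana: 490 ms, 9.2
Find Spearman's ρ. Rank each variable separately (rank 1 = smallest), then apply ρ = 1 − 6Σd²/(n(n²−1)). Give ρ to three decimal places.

0.300

Ranks of variable 1: 1, 4, 2, 3, 5
Ranks of variable 2: 4, 2, 1, 3, 5
d = r₁ − r₂: -3, 2, 1, 0, 0
d²: 9, 4, 1, 0, 0; Σd² = 14
ρ = 1 − 6·14/(5·24) = 1 − 84/120 = 0.300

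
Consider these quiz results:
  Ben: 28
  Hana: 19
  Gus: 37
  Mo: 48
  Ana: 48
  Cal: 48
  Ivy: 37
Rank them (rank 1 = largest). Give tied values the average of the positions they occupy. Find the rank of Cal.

Sorted (descending): 48, 48, 48, 37, 37, 28, 19
The 3 values of 48 occupy positions 1–3 → average rank 2.
The 2 values of 37 occupy positions 4–5 → average rank (4+5)/2 = 4.5.
Cal has value 48 → rank 2.

2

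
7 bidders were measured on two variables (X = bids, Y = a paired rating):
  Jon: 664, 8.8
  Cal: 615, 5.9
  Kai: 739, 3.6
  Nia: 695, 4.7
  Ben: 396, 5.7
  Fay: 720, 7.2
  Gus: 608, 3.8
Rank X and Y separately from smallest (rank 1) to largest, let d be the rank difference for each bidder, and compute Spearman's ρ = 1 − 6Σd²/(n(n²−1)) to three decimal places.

Ranks of variable 1: 4, 3, 7, 5, 1, 6, 2
Ranks of variable 2: 7, 5, 1, 3, 4, 6, 2
d = r₁ − r₂: -3, -2, 6, 2, -3, 0, 0
d²: 9, 4, 36, 4, 9, 0, 0; Σd² = 62
ρ = 1 − 6·62/(7·48) = 1 − 372/336 = -0.107

-0.107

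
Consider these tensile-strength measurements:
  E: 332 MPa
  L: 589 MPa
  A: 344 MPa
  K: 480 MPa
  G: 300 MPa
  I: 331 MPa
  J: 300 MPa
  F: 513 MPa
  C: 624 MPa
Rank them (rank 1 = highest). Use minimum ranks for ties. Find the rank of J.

Sorted (descending): 624, 589, 513, 480, 344, 332, 331, 300, 300
The 2 values of 300 occupy positions 8–9 → each gets rank 8.
J has value 300 MPa → rank 8.

8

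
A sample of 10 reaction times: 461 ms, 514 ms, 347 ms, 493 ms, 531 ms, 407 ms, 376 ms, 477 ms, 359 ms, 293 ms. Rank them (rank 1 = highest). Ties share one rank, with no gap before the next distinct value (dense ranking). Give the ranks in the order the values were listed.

5, 2, 9, 3, 1, 6, 7, 4, 8, 10

Sorted (descending): 531, 514, 493, 477, 461, 407, 376, 359, 347, 293
No ties — each value takes its position as its rank.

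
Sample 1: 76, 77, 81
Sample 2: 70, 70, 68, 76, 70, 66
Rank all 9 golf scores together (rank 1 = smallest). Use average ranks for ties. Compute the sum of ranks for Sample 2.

21.5

Sorted (ascending): 66, 68, 70, 70, 70, 76, 76, 77, 81
The 3 values of 70 occupy positions 3–5 → average rank 4.
The 2 values of 76 occupy positions 6–7 → average rank (6+7)/2 = 6.5.
Sample 2 values → pooled ranks: 70→4, 70→4, 68→2, 76→6.5, 70→4, 66→1
Rank sum = 4 + 4 + 2 + 6.5 + 4 + 1 = 21.5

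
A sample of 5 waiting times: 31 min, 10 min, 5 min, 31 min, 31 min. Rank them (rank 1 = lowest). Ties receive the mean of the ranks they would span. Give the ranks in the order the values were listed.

Sorted (ascending): 5, 10, 31, 31, 31
The 3 values of 31 occupy positions 3–5 → average rank 4.

4, 2, 1, 4, 4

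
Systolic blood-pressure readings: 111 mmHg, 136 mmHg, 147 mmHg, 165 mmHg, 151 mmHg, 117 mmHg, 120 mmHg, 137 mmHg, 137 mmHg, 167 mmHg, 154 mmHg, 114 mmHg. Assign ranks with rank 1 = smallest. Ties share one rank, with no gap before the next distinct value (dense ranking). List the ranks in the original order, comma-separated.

1, 5, 7, 10, 8, 3, 4, 6, 6, 11, 9, 2

Sorted (ascending): 111, 114, 117, 120, 136, 137, 137, 147, 151, 154, 165, 167
The 2 values of 137 share dense rank 6.
Remaining distinct values take the next consecutive integers.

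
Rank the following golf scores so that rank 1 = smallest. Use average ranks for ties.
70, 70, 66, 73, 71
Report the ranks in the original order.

2.5, 2.5, 1, 5, 4

Sorted (ascending): 66, 70, 70, 71, 73
The 2 values of 70 occupy positions 2–3 → average rank (2+3)/2 = 2.5.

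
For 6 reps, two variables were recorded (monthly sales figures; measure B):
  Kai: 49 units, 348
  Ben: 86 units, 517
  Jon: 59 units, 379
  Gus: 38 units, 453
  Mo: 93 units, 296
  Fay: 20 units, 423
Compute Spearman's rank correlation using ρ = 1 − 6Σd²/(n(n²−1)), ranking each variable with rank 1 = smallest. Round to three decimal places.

Ranks of variable 1: 3, 5, 4, 2, 6, 1
Ranks of variable 2: 2, 6, 3, 5, 1, 4
d = r₁ − r₂: 1, -1, 1, -3, 5, -3
d²: 1, 1, 1, 9, 25, 9; Σd² = 46
ρ = 1 − 6·46/(6·35) = 1 − 276/210 = -0.314

-0.314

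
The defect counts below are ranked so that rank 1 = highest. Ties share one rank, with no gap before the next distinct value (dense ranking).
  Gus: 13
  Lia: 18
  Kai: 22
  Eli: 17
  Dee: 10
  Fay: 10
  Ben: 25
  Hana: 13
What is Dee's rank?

Sorted (descending): 25, 22, 18, 17, 13, 13, 10, 10
The 2 values of 13 share dense rank 5.
The 2 values of 10 share dense rank 6.
Remaining distinct values take the next consecutive integers.
Dee has value 10 → rank 6.

6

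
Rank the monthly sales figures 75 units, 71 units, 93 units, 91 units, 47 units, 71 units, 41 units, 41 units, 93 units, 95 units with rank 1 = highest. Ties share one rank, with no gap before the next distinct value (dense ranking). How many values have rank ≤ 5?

Sorted (descending): 95, 93, 93, 91, 75, 71, 71, 47, 41, 41
The 2 values of 93 share dense rank 2.
The 2 values of 71 share dense rank 5.
The 2 values of 41 share dense rank 7.
Remaining distinct values take the next consecutive integers.
Ranks ≤ 5: {1, 2, 2, 3, 4, 5, 5} → 7 values.

7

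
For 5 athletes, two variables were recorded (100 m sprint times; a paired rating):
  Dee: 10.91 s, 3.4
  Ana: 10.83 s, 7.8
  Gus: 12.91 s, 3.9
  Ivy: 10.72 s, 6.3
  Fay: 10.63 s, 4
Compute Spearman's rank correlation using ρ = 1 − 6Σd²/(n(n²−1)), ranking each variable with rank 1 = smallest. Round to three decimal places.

Ranks of variable 1: 4, 3, 5, 2, 1
Ranks of variable 2: 1, 5, 2, 4, 3
d = r₁ − r₂: 3, -2, 3, -2, -2
d²: 9, 4, 9, 4, 4; Σd² = 30
ρ = 1 − 6·30/(5·24) = 1 − 180/120 = -0.500

-0.500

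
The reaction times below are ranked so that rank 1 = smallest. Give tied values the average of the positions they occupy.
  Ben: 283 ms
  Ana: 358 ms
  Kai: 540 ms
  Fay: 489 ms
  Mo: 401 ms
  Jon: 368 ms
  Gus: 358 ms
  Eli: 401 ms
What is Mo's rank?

5.5

Sorted (ascending): 283, 358, 358, 368, 401, 401, 489, 540
The 2 values of 358 occupy positions 2–3 → average rank (2+3)/2 = 2.5.
The 2 values of 401 occupy positions 5–6 → average rank (5+6)/2 = 5.5.
Mo has value 401 ms → rank 5.5.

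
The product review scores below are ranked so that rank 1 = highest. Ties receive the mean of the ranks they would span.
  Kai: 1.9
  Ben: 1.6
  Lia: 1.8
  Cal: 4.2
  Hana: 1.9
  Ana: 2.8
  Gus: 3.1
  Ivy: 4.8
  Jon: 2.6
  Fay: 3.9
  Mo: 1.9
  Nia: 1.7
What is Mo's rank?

8

Sorted (descending): 4.8, 4.2, 3.9, 3.1, 2.8, 2.6, 1.9, 1.9, 1.9, 1.8, 1.7, 1.6
The 3 values of 1.9 occupy positions 7–9 → average rank 8.
Mo has value 1.9 → rank 8.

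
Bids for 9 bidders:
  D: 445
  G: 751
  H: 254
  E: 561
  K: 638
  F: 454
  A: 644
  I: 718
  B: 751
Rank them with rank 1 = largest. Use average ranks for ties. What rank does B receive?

Sorted (descending): 751, 751, 718, 644, 638, 561, 454, 445, 254
The 2 values of 751 occupy positions 1–2 → average rank (1+2)/2 = 1.5.
B has value 751 → rank 1.5.

1.5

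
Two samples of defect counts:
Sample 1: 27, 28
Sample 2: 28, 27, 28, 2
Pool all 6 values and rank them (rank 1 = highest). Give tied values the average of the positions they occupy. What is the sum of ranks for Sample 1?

Sorted (descending): 28, 28, 28, 27, 27, 2
The 3 values of 28 occupy positions 1–3 → average rank 2.
The 2 values of 27 occupy positions 4–5 → average rank (4+5)/2 = 4.5.
Sample 1 values → pooled ranks: 27→4.5, 28→2
Rank sum = 4.5 + 2 = 6.5

6.5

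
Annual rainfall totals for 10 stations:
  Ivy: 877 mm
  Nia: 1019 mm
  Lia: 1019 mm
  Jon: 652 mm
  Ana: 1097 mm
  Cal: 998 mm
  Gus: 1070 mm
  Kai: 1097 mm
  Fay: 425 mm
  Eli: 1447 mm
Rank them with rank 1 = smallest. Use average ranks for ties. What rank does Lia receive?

5.5

Sorted (ascending): 425, 652, 877, 998, 1019, 1019, 1070, 1097, 1097, 1447
The 2 values of 1019 occupy positions 5–6 → average rank (5+6)/2 = 5.5.
The 2 values of 1097 occupy positions 8–9 → average rank (8+9)/2 = 8.5.
Lia has value 1019 mm → rank 5.5.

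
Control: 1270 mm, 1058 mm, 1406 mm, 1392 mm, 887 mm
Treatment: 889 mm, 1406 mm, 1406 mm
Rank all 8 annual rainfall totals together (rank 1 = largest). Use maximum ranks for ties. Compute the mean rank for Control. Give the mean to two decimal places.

Sorted (descending): 1406, 1406, 1406, 1392, 1270, 1058, 889, 887
The 3 values of 1406 occupy positions 1–3 → each gets rank 3.
Control values → pooled ranks: 1270→5, 1058→6, 1406→3, 1392→4, 887→8
Mean rank = (5 + 6 + 3 + 4 + 8) / 5 = 5.20

5.20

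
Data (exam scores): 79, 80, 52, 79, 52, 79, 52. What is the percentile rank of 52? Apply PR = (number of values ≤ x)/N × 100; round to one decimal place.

N = 7.
Strictly below 52: 0. Equal to 52: 3.
PR = 3/7 × 100 = 42.9

42.9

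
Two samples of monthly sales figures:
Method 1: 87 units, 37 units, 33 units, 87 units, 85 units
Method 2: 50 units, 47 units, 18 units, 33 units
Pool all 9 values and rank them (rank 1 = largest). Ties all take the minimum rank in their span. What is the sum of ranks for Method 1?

Sorted (descending): 87, 87, 85, 50, 47, 37, 33, 33, 18
The 2 values of 87 occupy positions 1–2 → each gets rank 1.
The 2 values of 33 occupy positions 7–8 → each gets rank 7.
Method 1 values → pooled ranks: 87→1, 37→6, 33→7, 87→1, 85→3
Rank sum = 1 + 6 + 7 + 1 + 3 = 18

18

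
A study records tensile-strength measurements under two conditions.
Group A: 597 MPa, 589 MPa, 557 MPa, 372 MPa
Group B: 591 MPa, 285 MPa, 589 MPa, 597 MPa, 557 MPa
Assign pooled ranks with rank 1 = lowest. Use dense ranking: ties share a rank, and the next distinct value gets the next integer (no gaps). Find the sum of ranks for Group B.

Sorted (ascending): 285, 372, 557, 557, 589, 589, 591, 597, 597
The 2 values of 557 share dense rank 3.
The 2 values of 589 share dense rank 4.
The 2 values of 597 share dense rank 6.
Remaining distinct values take the next consecutive integers.
Group B values → pooled ranks: 591→5, 285→1, 589→4, 597→6, 557→3
Rank sum = 5 + 1 + 4 + 6 + 3 = 19

19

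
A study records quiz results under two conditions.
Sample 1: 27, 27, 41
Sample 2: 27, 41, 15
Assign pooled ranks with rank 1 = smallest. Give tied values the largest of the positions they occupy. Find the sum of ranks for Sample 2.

11

Sorted (ascending): 15, 27, 27, 27, 41, 41
The 3 values of 27 occupy positions 2–4 → each gets rank 4.
The 2 values of 41 occupy positions 5–6 → each gets rank 6.
Sample 2 values → pooled ranks: 27→4, 41→6, 15→1
Rank sum = 4 + 6 + 1 = 11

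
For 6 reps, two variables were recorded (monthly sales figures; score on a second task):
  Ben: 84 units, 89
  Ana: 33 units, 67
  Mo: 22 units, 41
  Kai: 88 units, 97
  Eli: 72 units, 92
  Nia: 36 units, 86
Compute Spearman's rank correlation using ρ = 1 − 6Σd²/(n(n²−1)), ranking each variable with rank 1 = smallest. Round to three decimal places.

Ranks of variable 1: 5, 2, 1, 6, 4, 3
Ranks of variable 2: 4, 2, 1, 6, 5, 3
d = r₁ − r₂: 1, 0, 0, 0, -1, 0
d²: 1, 0, 0, 0, 1, 0; Σd² = 2
ρ = 1 − 6·2/(6·35) = 1 − 12/210 = 0.943

0.943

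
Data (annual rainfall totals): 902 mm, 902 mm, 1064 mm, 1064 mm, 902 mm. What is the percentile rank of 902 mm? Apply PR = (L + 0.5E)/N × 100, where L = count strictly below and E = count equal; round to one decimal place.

30.0

N = 5.
Strictly below 902: 0. Equal to 902: 3.
PR = (0 + 0.5·3)/5 × 100 = 30.0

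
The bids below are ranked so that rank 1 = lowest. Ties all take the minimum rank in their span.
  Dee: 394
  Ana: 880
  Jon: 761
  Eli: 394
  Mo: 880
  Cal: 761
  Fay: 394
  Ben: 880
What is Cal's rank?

4

Sorted (ascending): 394, 394, 394, 761, 761, 880, 880, 880
The 3 values of 394 occupy positions 1–3 → each gets rank 1.
The 2 values of 761 occupy positions 4–5 → each gets rank 4.
The 3 values of 880 occupy positions 6–8 → each gets rank 6.
Cal has value 761 → rank 4.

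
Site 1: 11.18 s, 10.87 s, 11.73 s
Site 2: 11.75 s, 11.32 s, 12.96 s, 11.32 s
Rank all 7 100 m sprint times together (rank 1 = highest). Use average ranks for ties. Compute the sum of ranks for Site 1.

Sorted (descending): 12.96, 11.75, 11.73, 11.32, 11.32, 11.18, 10.87
The 2 values of 11.32 occupy positions 4–5 → average rank (4+5)/2 = 4.5.
Site 1 values → pooled ranks: 11.18→6, 10.87→7, 11.73→3
Rank sum = 6 + 7 + 3 = 16

16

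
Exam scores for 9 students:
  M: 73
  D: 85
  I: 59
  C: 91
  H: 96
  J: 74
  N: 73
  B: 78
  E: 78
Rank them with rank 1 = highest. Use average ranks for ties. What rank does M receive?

7.5

Sorted (descending): 96, 91, 85, 78, 78, 74, 73, 73, 59
The 2 values of 78 occupy positions 4–5 → average rank (4+5)/2 = 4.5.
The 2 values of 73 occupy positions 7–8 → average rank (7+8)/2 = 7.5.
M has value 73 → rank 7.5.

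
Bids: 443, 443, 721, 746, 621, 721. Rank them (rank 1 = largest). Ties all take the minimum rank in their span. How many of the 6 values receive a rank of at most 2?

3

Sorted (descending): 746, 721, 721, 621, 443, 443
The 2 values of 721 occupy positions 2–3 → each gets rank 2.
The 2 values of 443 occupy positions 5–6 → each gets rank 5.
Ranks ≤ 2: {1, 2, 2} → 3 values.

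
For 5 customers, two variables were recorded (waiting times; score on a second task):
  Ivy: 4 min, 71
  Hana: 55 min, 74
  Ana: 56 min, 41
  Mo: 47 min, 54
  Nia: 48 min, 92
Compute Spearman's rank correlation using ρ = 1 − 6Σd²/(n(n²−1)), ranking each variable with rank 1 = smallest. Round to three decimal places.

Ranks of variable 1: 1, 4, 5, 2, 3
Ranks of variable 2: 3, 4, 1, 2, 5
d = r₁ − r₂: -2, 0, 4, 0, -2
d²: 4, 0, 16, 0, 4; Σd² = 24
ρ = 1 − 6·24/(5·24) = 1 − 144/120 = -0.200

-0.200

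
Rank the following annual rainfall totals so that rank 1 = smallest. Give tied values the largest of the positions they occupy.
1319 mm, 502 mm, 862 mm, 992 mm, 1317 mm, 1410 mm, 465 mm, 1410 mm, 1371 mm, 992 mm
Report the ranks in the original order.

Sorted (ascending): 465, 502, 862, 992, 992, 1317, 1319, 1371, 1410, 1410
The 2 values of 992 occupy positions 4–5 → each gets rank 5.
The 2 values of 1410 occupy positions 9–10 → each gets rank 10.

7, 2, 3, 5, 6, 10, 1, 10, 8, 5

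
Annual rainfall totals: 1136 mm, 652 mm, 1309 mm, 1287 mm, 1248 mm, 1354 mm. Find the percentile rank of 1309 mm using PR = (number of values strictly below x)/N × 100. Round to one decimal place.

66.7

N = 6.
Strictly below 1309: 4. Equal to 1309: 1.
PR = 4/6 × 100 = 66.7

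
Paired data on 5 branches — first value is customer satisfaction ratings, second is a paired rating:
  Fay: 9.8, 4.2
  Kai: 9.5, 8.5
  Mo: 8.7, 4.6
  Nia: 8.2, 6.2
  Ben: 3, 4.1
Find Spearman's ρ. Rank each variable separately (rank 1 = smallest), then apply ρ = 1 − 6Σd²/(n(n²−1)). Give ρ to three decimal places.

Ranks of variable 1: 5, 4, 3, 2, 1
Ranks of variable 2: 2, 5, 3, 4, 1
d = r₁ − r₂: 3, -1, 0, -2, 0
d²: 9, 1, 0, 4, 0; Σd² = 14
ρ = 1 − 6·14/(5·24) = 1 − 84/120 = 0.300

0.300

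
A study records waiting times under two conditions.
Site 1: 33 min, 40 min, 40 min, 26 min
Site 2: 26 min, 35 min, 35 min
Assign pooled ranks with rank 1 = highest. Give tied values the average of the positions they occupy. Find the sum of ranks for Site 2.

Sorted (descending): 40, 40, 35, 35, 33, 26, 26
The 2 values of 40 occupy positions 1–2 → average rank (1+2)/2 = 1.5.
The 2 values of 35 occupy positions 3–4 → average rank (3+4)/2 = 3.5.
The 2 values of 26 occupy positions 6–7 → average rank (6+7)/2 = 6.5.
Site 2 values → pooled ranks: 26→6.5, 35→3.5, 35→3.5
Rank sum = 6.5 + 3.5 + 3.5 = 13.5

13.5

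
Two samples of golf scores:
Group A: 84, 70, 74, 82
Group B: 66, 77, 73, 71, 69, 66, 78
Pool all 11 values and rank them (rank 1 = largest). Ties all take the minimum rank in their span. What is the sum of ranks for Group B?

49

Sorted (descending): 84, 82, 78, 77, 74, 73, 71, 70, 69, 66, 66
The 2 values of 66 occupy positions 10–11 → each gets rank 10.
Group B values → pooled ranks: 66→10, 77→4, 73→6, 71→7, 69→9, 66→10, 78→3
Rank sum = 10 + 4 + 6 + 7 + 9 + 10 + 3 = 49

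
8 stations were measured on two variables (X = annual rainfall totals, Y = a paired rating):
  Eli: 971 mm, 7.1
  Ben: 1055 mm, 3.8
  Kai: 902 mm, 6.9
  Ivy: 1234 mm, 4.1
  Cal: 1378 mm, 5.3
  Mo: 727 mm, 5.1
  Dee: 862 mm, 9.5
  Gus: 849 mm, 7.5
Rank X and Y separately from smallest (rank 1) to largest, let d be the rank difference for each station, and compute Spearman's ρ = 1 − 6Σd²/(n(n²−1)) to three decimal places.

Ranks of variable 1: 5, 6, 4, 7, 8, 1, 3, 2
Ranks of variable 2: 6, 1, 5, 2, 4, 3, 8, 7
d = r₁ − r₂: -1, 5, -1, 5, 4, -2, -5, -5
d²: 1, 25, 1, 25, 16, 4, 25, 25; Σd² = 122
ρ = 1 − 6·122/(8·63) = 1 − 732/504 = -0.452

-0.452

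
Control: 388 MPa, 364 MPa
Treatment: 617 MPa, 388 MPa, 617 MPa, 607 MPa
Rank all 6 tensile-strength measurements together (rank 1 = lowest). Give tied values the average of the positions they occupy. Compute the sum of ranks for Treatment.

Sorted (ascending): 364, 388, 388, 607, 617, 617
The 2 values of 388 occupy positions 2–3 → average rank (2+3)/2 = 2.5.
The 2 values of 617 occupy positions 5–6 → average rank (5+6)/2 = 5.5.
Treatment values → pooled ranks: 617→5.5, 388→2.5, 617→5.5, 607→4
Rank sum = 5.5 + 2.5 + 5.5 + 4 = 17.5

17.5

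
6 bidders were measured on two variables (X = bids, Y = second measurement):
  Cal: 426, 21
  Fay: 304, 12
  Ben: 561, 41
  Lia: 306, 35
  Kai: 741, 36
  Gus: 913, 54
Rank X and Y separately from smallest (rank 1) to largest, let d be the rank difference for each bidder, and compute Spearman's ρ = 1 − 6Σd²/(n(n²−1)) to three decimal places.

Ranks of variable 1: 3, 1, 4, 2, 5, 6
Ranks of variable 2: 2, 1, 5, 3, 4, 6
d = r₁ − r₂: 1, 0, -1, -1, 1, 0
d²: 1, 0, 1, 1, 1, 0; Σd² = 4
ρ = 1 − 6·4/(6·35) = 1 − 24/210 = 0.886

0.886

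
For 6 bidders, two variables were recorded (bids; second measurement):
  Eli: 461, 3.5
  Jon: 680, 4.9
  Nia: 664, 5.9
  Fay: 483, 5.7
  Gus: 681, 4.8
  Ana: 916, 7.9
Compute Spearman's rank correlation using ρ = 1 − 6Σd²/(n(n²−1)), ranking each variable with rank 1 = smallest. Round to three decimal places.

Ranks of variable 1: 1, 4, 3, 2, 5, 6
Ranks of variable 2: 1, 3, 5, 4, 2, 6
d = r₁ − r₂: 0, 1, -2, -2, 3, 0
d²: 0, 1, 4, 4, 9, 0; Σd² = 18
ρ = 1 − 6·18/(6·35) = 1 − 108/210 = 0.486

0.486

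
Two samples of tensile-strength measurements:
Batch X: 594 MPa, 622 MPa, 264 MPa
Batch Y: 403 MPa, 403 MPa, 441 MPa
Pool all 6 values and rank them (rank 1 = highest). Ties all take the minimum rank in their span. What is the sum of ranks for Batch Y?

11

Sorted (descending): 622, 594, 441, 403, 403, 264
The 2 values of 403 occupy positions 4–5 → each gets rank 4.
Batch Y values → pooled ranks: 403→4, 403→4, 441→3
Rank sum = 4 + 4 + 3 = 11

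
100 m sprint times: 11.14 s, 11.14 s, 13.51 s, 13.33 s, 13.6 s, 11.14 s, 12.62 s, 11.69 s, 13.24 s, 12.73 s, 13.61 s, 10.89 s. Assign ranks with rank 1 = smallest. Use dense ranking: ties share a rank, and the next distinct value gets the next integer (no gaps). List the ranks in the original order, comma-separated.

Sorted (ascending): 10.89, 11.14, 11.14, 11.14, 11.69, 12.62, 12.73, 13.24, 13.33, 13.51, 13.6, 13.61
The 3 values of 11.14 share dense rank 2.
Remaining distinct values take the next consecutive integers.

2, 2, 8, 7, 9, 2, 4, 3, 6, 5, 10, 1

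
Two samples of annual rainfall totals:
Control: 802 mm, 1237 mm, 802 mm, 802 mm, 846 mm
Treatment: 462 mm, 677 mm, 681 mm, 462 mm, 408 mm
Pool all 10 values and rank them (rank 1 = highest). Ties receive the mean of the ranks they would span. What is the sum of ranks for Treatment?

40

Sorted (descending): 1237, 846, 802, 802, 802, 681, 677, 462, 462, 408
The 3 values of 802 occupy positions 3–5 → average rank 4.
The 2 values of 462 occupy positions 8–9 → average rank (8+9)/2 = 8.5.
Treatment values → pooled ranks: 462→8.5, 677→7, 681→6, 462→8.5, 408→10
Rank sum = 8.5 + 7 + 6 + 8.5 + 10 = 40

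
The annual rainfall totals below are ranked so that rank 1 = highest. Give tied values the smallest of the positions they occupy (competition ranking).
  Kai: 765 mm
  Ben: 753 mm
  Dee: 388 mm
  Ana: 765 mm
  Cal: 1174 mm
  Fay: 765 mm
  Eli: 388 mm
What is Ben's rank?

5

Sorted (descending): 1174, 765, 765, 765, 753, 388, 388
The 3 values of 765 occupy positions 2–4 → each gets rank 2.
The 2 values of 388 occupy positions 6–7 → each gets rank 6.
Ben has value 753 mm → rank 5.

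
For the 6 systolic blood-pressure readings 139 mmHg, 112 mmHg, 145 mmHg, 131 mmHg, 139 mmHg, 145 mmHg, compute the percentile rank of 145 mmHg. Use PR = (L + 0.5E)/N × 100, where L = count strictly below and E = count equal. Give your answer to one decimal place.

83.3

N = 6.
Strictly below 145: 4. Equal to 145: 2.
PR = (4 + 0.5·2)/6 × 100 = 83.3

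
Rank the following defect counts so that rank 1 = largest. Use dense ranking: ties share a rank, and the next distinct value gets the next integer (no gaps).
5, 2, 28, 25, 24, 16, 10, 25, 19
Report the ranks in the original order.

Sorted (descending): 28, 25, 25, 24, 19, 16, 10, 5, 2
The 2 values of 25 share dense rank 2.
Remaining distinct values take the next consecutive integers.

7, 8, 1, 2, 3, 5, 6, 2, 4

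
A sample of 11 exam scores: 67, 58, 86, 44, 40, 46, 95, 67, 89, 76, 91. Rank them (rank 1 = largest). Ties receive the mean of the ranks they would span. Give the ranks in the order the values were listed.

Sorted (descending): 95, 91, 89, 86, 76, 67, 67, 58, 46, 44, 40
The 2 values of 67 occupy positions 6–7 → average rank (6+7)/2 = 6.5.

6.5, 8, 4, 10, 11, 9, 1, 6.5, 3, 5, 2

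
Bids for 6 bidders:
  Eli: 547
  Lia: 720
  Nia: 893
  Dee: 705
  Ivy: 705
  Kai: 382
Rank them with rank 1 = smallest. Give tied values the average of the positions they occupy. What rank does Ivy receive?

3.5

Sorted (ascending): 382, 547, 705, 705, 720, 893
The 2 values of 705 occupy positions 3–4 → average rank (3+4)/2 = 3.5.
Ivy has value 705 → rank 3.5.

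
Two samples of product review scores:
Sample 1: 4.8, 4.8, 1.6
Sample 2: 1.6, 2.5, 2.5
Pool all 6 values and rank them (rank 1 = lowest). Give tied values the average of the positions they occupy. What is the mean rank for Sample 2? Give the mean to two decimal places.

Sorted (ascending): 1.6, 1.6, 2.5, 2.5, 4.8, 4.8
The 2 values of 1.6 occupy positions 1–2 → average rank (1+2)/2 = 1.5.
The 2 values of 2.5 occupy positions 3–4 → average rank (3+4)/2 = 3.5.
The 2 values of 4.8 occupy positions 5–6 → average rank (5+6)/2 = 5.5.
Sample 2 values → pooled ranks: 1.6→1.5, 2.5→3.5, 2.5→3.5
Mean rank = (1.5 + 3.5 + 3.5) / 3 = 2.83

2.83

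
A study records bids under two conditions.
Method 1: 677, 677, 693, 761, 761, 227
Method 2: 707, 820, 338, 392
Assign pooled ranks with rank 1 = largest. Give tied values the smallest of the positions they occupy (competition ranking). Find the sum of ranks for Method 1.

31

Sorted (descending): 820, 761, 761, 707, 693, 677, 677, 392, 338, 227
The 2 values of 761 occupy positions 2–3 → each gets rank 2.
The 2 values of 677 occupy positions 6–7 → each gets rank 6.
Method 1 values → pooled ranks: 677→6, 677→6, 693→5, 761→2, 761→2, 227→10
Rank sum = 6 + 6 + 5 + 2 + 2 + 10 = 31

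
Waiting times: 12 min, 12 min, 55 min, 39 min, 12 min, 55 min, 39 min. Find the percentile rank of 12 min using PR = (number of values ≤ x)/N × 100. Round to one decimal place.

42.9

N = 7.
Strictly below 12: 0. Equal to 12: 3.
PR = 3/7 × 100 = 42.9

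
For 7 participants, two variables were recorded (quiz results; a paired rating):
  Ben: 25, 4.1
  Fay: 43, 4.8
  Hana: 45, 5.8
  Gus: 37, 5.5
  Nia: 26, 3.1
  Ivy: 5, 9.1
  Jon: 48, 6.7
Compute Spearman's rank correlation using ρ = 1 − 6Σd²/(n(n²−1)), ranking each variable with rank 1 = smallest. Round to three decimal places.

0.179

Ranks of variable 1: 2, 5, 6, 4, 3, 1, 7
Ranks of variable 2: 2, 3, 5, 4, 1, 7, 6
d = r₁ − r₂: 0, 2, 1, 0, 2, -6, 1
d²: 0, 4, 1, 0, 4, 36, 1; Σd² = 46
ρ = 1 − 6·46/(7·48) = 1 − 276/336 = 0.179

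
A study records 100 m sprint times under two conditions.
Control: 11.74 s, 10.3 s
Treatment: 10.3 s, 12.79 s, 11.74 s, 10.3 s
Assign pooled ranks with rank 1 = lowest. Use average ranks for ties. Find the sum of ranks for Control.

Sorted (ascending): 10.3, 10.3, 10.3, 11.74, 11.74, 12.79
The 3 values of 10.3 occupy positions 1–3 → average rank 2.
The 2 values of 11.74 occupy positions 4–5 → average rank (4+5)/2 = 4.5.
Control values → pooled ranks: 11.74→4.5, 10.3→2
Rank sum = 4.5 + 2 = 6.5

6.5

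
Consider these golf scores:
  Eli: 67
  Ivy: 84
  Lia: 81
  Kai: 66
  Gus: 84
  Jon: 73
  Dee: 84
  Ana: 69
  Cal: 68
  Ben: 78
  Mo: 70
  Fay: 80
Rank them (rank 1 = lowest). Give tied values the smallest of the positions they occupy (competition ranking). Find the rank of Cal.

Sorted (ascending): 66, 67, 68, 69, 70, 73, 78, 80, 81, 84, 84, 84
The 3 values of 84 occupy positions 10–12 → each gets rank 10.
Cal has value 68 → rank 3.

3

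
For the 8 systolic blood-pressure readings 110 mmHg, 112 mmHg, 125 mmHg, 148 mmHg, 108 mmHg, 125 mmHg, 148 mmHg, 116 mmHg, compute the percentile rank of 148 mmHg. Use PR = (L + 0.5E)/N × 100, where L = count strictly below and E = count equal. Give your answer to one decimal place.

87.5

N = 8.
Strictly below 148: 6. Equal to 148: 2.
PR = (6 + 0.5·2)/8 × 100 = 87.5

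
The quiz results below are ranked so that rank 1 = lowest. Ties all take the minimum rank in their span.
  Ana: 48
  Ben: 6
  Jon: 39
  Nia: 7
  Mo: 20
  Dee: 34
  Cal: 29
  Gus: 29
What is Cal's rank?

4

Sorted (ascending): 6, 7, 20, 29, 29, 34, 39, 48
The 2 values of 29 occupy positions 4–5 → each gets rank 4.
Cal has value 29 → rank 4.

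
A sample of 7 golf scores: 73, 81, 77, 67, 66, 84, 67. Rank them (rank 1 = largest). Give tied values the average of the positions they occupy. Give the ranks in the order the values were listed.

4, 2, 3, 5.5, 7, 1, 5.5

Sorted (descending): 84, 81, 77, 73, 67, 67, 66
The 2 values of 67 occupy positions 5–6 → average rank (5+6)/2 = 5.5.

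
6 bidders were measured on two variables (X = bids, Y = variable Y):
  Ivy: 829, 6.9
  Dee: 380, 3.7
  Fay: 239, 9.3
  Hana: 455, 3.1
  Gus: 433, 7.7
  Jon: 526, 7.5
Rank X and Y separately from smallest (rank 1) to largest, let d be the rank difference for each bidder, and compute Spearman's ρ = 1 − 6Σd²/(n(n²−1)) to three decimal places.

Ranks of variable 1: 6, 2, 1, 4, 3, 5
Ranks of variable 2: 3, 2, 6, 1, 5, 4
d = r₁ − r₂: 3, 0, -5, 3, -2, 1
d²: 9, 0, 25, 9, 4, 1; Σd² = 48
ρ = 1 − 6·48/(6·35) = 1 − 288/210 = -0.371

-0.371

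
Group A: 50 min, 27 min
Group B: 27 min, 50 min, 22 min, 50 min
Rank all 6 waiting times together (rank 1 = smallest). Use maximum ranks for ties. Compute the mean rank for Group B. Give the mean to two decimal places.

Sorted (ascending): 22, 27, 27, 50, 50, 50
The 2 values of 27 occupy positions 2–3 → each gets rank 3.
The 3 values of 50 occupy positions 4–6 → each gets rank 6.
Group B values → pooled ranks: 27→3, 50→6, 22→1, 50→6
Mean rank = (3 + 6 + 1 + 6) / 4 = 4.00

4.00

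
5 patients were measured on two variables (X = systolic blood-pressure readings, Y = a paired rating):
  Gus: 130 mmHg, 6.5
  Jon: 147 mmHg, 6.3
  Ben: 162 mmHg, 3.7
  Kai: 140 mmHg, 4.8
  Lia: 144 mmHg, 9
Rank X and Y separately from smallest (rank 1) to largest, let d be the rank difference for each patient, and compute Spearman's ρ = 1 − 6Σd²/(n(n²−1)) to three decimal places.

-0.500

Ranks of variable 1: 1, 4, 5, 2, 3
Ranks of variable 2: 4, 3, 1, 2, 5
d = r₁ − r₂: -3, 1, 4, 0, -2
d²: 9, 1, 16, 0, 4; Σd² = 30
ρ = 1 − 6·30/(5·24) = 1 − 180/120 = -0.500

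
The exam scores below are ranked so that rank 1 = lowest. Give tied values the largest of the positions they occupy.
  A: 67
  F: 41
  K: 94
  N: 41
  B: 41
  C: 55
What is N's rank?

3

Sorted (ascending): 41, 41, 41, 55, 67, 94
The 3 values of 41 occupy positions 1–3 → each gets rank 3.
N has value 41 → rank 3.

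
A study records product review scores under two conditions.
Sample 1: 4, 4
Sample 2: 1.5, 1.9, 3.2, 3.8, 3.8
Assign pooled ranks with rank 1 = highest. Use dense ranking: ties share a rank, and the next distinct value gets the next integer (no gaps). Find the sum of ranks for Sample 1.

2

Sorted (descending): 4, 4, 3.8, 3.8, 3.2, 1.9, 1.5
The 2 values of 4 share dense rank 1.
The 2 values of 3.8 share dense rank 2.
Remaining distinct values take the next consecutive integers.
Sample 1 values → pooled ranks: 4→1, 4→1
Rank sum = 1 + 1 = 2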